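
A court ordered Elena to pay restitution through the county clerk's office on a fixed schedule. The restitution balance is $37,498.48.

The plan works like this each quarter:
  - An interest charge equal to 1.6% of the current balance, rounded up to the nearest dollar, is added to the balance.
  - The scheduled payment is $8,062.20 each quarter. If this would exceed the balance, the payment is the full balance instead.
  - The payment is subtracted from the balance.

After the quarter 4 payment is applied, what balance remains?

Quarter 1: opening $37,498.48; interest $600.00 → $38,098.48; payment $8,062.20; balance $30,036.28
Quarter 2: opening $30,036.28; interest $481.00 → $30,517.28; payment $8,062.20; balance $22,455.08
Quarter 3: opening $22,455.08; interest $360.00 → $22,815.08; payment $8,062.20; balance $14,752.88
Quarter 4: opening $14,752.88; interest $237.00 → $14,989.88; payment $8,062.20; balance $6,927.68

$6,927.68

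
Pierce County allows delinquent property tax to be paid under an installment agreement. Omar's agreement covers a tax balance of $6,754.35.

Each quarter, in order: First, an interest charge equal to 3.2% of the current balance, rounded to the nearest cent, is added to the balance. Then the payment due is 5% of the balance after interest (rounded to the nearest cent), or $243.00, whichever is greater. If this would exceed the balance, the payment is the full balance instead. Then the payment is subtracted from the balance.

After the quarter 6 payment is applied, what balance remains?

$5,997.97

Quarter 1: $6,754.35 +$216.14 interest = $6,970.49; pay $348.52 → $6,621.97
Quarter 2: $6,621.97 +$211.90 interest = $6,833.87; pay $341.69 → $6,492.18
Quarter 3: $6,492.18 +$207.75 interest = $6,699.93; pay $335.00 → $6,364.93
Quarter 4: $6,364.93 +$203.68 interest = $6,568.61; pay $328.43 → $6,240.18
Quarter 5: $6,240.18 +$199.69 interest = $6,439.87; pay $321.99 → $6,117.88
Quarter 6: $6,117.88 +$195.77 interest = $6,313.65; pay $315.68 → $5,997.97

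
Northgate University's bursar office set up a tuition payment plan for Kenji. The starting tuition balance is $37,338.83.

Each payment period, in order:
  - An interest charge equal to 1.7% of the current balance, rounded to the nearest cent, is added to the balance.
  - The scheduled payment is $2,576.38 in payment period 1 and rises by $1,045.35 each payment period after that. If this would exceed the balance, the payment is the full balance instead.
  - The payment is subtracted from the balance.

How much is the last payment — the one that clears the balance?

Payment period 1: opening $37,338.83; interest $634.76 → $37,973.59; payment $2,576.38; balance $35,397.21
Payment period 2: opening $35,397.21; interest $601.75 → $35,998.96; payment $3,621.73; balance $32,377.23
Payment period 3: opening $32,377.23; interest $550.41 → $32,927.64; payment $4,667.08; balance $28,260.56
Payment period 4: opening $28,260.56; interest $480.43 → $28,740.99; payment $5,712.43; balance $23,028.56
Payment period 5: opening $23,028.56; interest $391.49 → $23,420.05; payment $6,757.78; balance $16,662.27
Payment period 6: opening $16,662.27; interest $283.26 → $16,945.53; payment $7,803.13; balance $9,142.40
Payment period 7: opening $9,142.40; interest $155.42 → $9,297.82; payment $8,848.48; balance $449.34
Payment period 8: opening $449.34; interest $7.64 → $456.98; payment $456.98; balance $0.00

$456.98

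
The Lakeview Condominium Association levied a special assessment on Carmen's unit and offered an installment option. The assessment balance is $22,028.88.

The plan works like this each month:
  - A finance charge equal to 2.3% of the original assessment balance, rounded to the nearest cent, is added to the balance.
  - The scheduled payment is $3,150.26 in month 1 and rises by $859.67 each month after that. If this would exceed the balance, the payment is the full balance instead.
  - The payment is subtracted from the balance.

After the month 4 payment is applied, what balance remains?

Month 1: $22,028.88 +$506.66 interest = $22,535.54; pay $3,150.26 → $19,385.28
Month 2: $19,385.28 +$506.66 interest = $19,891.94; pay $4,009.93 → $15,882.01
Month 3: $15,882.01 +$506.66 interest = $16,388.67; pay $4,869.60 → $11,519.07
Month 4: $11,519.07 +$506.66 interest = $12,025.73; pay $5,729.27 → $6,296.46

$6,296.46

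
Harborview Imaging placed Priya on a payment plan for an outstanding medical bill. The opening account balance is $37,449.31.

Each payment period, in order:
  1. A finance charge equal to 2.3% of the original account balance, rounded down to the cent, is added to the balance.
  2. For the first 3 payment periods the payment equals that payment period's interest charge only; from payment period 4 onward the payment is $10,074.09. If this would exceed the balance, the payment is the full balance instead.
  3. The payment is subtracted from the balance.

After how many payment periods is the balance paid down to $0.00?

8

Payment period 1: $37,449.31 +$861.33 interest = $38,310.64; pay $861.33 → $37,449.31
Payment period 2: $37,449.31 +$861.33 interest = $38,310.64; pay $861.33 → $37,449.31
Payment period 3: $37,449.31 +$861.33 interest = $38,310.64; pay $861.33 → $37,449.31
Payment period 4: $37,449.31 +$861.33 interest = $38,310.64; pay $10,074.09 → $28,236.55
Payment period 5: $28,236.55 +$861.33 interest = $29,097.88; pay $10,074.09 → $19,023.79
Payment period 6: $19,023.79 +$861.33 interest = $19,885.12; pay $10,074.09 → $9,811.03
Payment period 7: $9,811.03 +$861.33 interest = $10,672.36; pay $10,074.09 → $598.27
Payment period 8: $598.27 +$861.33 interest = $1,459.60; pay $1,459.60 → $0.00
Balance reaches $0.00 in payment period 8.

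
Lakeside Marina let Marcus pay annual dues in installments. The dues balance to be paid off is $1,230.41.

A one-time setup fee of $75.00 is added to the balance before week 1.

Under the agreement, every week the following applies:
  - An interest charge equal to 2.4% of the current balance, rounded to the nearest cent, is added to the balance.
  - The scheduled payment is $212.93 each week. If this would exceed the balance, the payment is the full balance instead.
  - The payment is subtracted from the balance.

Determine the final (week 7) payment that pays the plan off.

# | Opening | Interest | Payment | End bal
1 | $1,305.41 | $31.33 | $212.93 | $1,123.81
2 | $1,123.81 | $26.97 | $212.93 | $937.85
3 | $937.85 | $22.51 | $212.93 | $747.43
4 | $747.43 | $17.94 | $212.93 | $552.44
5 | $552.44 | $13.26 | $212.93 | $352.77
6 | $352.77 | $8.47 | $212.93 | $148.31
7 | $148.31 | $3.56 | $151.87 | $0.00

$151.87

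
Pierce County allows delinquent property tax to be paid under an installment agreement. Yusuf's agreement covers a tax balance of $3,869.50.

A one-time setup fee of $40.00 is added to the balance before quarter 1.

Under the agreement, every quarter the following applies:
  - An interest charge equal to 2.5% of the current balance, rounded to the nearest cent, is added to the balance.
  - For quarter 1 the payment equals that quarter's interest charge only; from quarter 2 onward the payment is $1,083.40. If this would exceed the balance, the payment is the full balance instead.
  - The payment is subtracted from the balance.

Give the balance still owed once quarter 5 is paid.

$0.00

Quarter 1: opening $3,909.50; interest $97.74 → $4,007.24; payment $97.74; balance $3,909.50
Quarter 2: opening $3,909.50; interest $97.74 → $4,007.24; payment $1,083.40; balance $2,923.84
Quarter 3: opening $2,923.84; interest $73.10 → $2,996.94; payment $1,083.40; balance $1,913.54
Quarter 4: opening $1,913.54; interest $47.84 → $1,961.38; payment $1,083.40; balance $877.98
Quarter 5: opening $877.98; interest $21.95 → $899.93; payment $899.93; balance $0.00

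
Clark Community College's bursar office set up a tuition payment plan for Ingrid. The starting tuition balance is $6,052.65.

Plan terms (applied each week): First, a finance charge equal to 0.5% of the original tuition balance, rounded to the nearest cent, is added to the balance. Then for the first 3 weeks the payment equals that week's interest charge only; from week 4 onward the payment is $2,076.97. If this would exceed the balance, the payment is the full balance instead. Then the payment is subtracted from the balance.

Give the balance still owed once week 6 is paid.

$0.00

Week 1: $6,052.65 +$30.26 interest = $6,082.91; pay $30.26 → $6,052.65
Week 2: $6,052.65 +$30.26 interest = $6,082.91; pay $30.26 → $6,052.65
Week 3: $6,052.65 +$30.26 interest = $6,082.91; pay $30.26 → $6,052.65
Week 4: $6,052.65 +$30.26 interest = $6,082.91; pay $2,076.97 → $4,005.94
Week 5: $4,005.94 +$30.26 interest = $4,036.20; pay $2,076.97 → $1,959.23
Week 6: $1,959.23 +$30.26 interest = $1,989.49; pay $1,989.49 → $0.00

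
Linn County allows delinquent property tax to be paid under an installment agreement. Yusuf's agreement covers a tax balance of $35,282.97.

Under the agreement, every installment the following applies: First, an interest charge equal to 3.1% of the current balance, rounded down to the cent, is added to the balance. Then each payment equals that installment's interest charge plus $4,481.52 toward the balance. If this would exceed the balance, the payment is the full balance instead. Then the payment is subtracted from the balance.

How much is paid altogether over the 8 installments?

Installment 1: opening $35,282.97; interest $1,093.77 → $36,376.74; payment $5,575.29; balance $30,801.45
Installment 2: opening $30,801.45; interest $954.84 → $31,756.29; payment $5,436.36; balance $26,319.93
Installment 3: opening $26,319.93; interest $815.91 → $27,135.84; payment $5,297.43; balance $21,838.41
Installment 4: opening $21,838.41; interest $676.99 → $22,515.40; payment $5,158.51; balance $17,356.89
Installment 5: opening $17,356.89; interest $538.06 → $17,894.95; payment $5,019.58; balance $12,875.37
Installment 6: opening $12,875.37; interest $399.13 → $13,274.50; payment $4,880.65; balance $8,393.85
Installment 7: opening $8,393.85; interest $260.20 → $8,654.05; payment $4,741.72; balance $3,912.33
Installment 8: opening $3,912.33; interest $121.28 → $4,033.61; payment $4,033.61; balance $0.00
Total paid: $40,143.15

$40,143.15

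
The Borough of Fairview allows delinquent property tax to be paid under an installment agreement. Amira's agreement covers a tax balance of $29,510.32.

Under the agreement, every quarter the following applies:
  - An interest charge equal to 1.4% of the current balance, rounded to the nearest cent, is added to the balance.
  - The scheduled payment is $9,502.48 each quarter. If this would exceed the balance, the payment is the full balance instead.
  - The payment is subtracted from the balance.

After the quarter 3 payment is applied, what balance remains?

$1,858.77

# | Opening | Interest | Payment | End bal
1 | $29,510.32 | $413.14 | $9,502.48 | $20,420.98
2 | $20,420.98 | $285.89 | $9,502.48 | $11,204.39
3 | $11,204.39 | $156.86 | $9,502.48 | $1,858.77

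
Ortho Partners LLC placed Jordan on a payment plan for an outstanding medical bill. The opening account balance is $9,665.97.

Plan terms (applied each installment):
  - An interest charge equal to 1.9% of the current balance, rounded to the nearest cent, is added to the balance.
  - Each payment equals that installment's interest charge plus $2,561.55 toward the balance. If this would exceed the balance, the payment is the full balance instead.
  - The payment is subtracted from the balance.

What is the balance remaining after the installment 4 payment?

Installment 1: opening $9,665.97; interest $183.65 → $9,849.62; payment $2,745.20; balance $7,104.42
Installment 2: opening $7,104.42; interest $134.98 → $7,239.40; payment $2,696.53; balance $4,542.87
Installment 3: opening $4,542.87; interest $86.31 → $4,629.18; payment $2,647.86; balance $1,981.32
Installment 4: opening $1,981.32; interest $37.65 → $2,018.97; payment $2,018.97; balance $0.00

$0.00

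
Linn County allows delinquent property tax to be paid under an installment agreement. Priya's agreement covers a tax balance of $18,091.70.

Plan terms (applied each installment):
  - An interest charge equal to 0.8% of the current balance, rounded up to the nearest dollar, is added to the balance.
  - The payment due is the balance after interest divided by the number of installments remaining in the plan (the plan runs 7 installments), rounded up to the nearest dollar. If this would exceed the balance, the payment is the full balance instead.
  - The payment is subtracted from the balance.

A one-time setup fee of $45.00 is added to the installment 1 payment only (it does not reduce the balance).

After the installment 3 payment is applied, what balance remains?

$10,587.70

Installment 1: opening $18,091.70; interest $145.00 → $18,236.70; payment $2,606.00 (+ $45.00 fee); balance $15,630.70
Installment 2: opening $15,630.70; interest $126.00 → $15,756.70; payment $2,627.00; balance $13,129.70
Installment 3: opening $13,129.70; interest $106.00 → $13,235.70; payment $2,648.00; balance $10,587.70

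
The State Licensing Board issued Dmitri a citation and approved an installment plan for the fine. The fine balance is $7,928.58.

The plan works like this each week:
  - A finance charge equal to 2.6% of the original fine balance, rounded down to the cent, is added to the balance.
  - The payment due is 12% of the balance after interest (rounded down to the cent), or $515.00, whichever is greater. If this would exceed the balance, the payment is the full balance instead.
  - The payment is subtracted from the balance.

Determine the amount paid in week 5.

Week 1: opening $7,928.58; interest $206.14 → $8,134.72; payment $976.16; balance $7,158.56
Week 2: opening $7,158.56; interest $206.14 → $7,364.70; payment $883.76; balance $6,480.94
Week 3: opening $6,480.94; interest $206.14 → $6,687.08; payment $802.44; balance $5,884.64
Week 4: opening $5,884.64; interest $206.14 → $6,090.78; payment $730.89; balance $5,359.89
Week 5: opening $5,359.89; interest $206.14 → $5,566.03; payment $667.92; balance $4,898.11

$667.92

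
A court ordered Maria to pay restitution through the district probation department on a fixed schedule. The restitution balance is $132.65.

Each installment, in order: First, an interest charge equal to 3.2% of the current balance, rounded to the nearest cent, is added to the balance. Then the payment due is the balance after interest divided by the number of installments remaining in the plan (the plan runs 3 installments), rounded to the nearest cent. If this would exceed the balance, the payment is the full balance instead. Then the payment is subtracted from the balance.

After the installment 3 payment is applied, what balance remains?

$0.00

# | Opening | Interest | Payment | End bal
1 | $132.65 | $4.24 | $45.63 | $91.26
2 | $91.26 | $2.92 | $47.09 | $47.09
3 | $47.09 | $1.51 | $48.60 | $0.00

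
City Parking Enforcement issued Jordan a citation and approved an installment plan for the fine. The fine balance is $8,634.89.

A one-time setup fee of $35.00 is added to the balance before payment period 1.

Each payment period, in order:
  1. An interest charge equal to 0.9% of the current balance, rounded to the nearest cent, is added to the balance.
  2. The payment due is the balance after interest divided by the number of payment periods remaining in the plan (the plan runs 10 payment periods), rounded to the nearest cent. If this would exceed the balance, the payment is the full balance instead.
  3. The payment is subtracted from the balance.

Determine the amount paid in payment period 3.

Payment period 1: opening $8,669.89; interest $78.03 → $8,747.92; payment $874.79; balance $7,873.13
Payment period 2: opening $7,873.13; interest $70.86 → $7,943.99; payment $882.67; balance $7,061.32
Payment period 3: opening $7,061.32; interest $63.55 → $7,124.87; payment $890.61; balance $6,234.26

$890.61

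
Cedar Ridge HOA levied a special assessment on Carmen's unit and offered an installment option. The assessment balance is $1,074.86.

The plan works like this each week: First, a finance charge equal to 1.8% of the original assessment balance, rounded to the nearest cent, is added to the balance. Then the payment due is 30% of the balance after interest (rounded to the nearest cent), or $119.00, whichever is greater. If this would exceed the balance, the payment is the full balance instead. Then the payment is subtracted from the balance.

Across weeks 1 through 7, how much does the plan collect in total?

$1,210.31

Week 1: $1,074.86 +$19.35 interest = $1,094.21; pay $328.26 → $765.95
Week 2: $765.95 +$19.35 interest = $785.30; pay $235.59 → $549.71
Week 3: $549.71 +$19.35 interest = $569.06; pay $170.72 → $398.34
Week 4: $398.34 +$19.35 interest = $417.69; pay $125.31 → $292.38
Week 5: $292.38 +$19.35 interest = $311.73; pay $119.00 → $192.73
Week 6: $192.73 +$19.35 interest = $212.08; pay $119.00 → $93.08
Week 7: $93.08 +$19.35 interest = $112.43; pay $112.43 → $0.00
Total paid: $1,210.31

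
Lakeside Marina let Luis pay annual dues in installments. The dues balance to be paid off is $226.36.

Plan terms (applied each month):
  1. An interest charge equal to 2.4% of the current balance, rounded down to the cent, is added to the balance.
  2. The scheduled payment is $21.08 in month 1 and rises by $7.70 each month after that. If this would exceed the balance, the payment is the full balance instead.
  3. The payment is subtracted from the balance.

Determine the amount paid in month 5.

$51.88

Month 1: opening $226.36; interest $5.43 → $231.79; payment $21.08; balance $210.71
Month 2: opening $210.71; interest $5.05 → $215.76; payment $28.78; balance $186.98
Month 3: opening $186.98; interest $4.48 → $191.46; payment $36.48; balance $154.98
Month 4: opening $154.98; interest $3.71 → $158.69; payment $44.18; balance $114.51
Month 5: opening $114.51; interest $2.74 → $117.25; payment $51.88; balance $65.37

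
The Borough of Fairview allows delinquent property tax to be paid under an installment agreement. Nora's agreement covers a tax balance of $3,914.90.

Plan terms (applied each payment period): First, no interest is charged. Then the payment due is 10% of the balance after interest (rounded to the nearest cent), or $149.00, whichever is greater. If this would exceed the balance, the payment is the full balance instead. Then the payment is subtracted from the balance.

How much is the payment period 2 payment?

$352.34

Payment period 1: $3,914.90 − $391.49 → $3,523.41
Payment period 2: $3,523.41 − $352.34 → $3,171.07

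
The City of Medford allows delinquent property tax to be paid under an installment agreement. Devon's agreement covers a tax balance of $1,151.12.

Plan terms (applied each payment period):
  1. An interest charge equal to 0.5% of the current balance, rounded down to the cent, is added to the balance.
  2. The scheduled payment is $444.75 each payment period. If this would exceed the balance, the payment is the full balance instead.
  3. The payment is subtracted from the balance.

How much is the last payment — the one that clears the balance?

Payment period 1: opening $1,151.12; interest $5.75 → $1,156.87; payment $444.75; balance $712.12
Payment period 2: opening $712.12; interest $3.56 → $715.68; payment $444.75; balance $270.93
Payment period 3: opening $270.93; interest $1.35 → $272.28; payment $272.28; balance $0.00

$272.28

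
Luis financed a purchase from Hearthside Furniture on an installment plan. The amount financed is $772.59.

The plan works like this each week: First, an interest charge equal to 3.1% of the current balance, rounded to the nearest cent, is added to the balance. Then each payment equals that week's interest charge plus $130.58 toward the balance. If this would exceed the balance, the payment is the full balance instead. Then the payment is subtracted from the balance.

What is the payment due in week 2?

$150.48

# | Opening | Interest | Payment | End bal
1 | $772.59 | $23.95 | $154.53 | $642.01
2 | $642.01 | $19.90 | $150.48 | $511.43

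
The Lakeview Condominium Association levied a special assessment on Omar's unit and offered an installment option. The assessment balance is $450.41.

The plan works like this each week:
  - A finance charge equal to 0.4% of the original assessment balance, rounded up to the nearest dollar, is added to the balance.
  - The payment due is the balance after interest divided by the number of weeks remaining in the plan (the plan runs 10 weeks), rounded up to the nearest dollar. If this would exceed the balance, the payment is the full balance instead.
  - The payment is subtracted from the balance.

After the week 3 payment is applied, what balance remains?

Week 1: $450.41 +$2.00 interest = $452.41; pay $46.00 → $406.41
Week 2: $406.41 +$2.00 interest = $408.41; pay $46.00 → $362.41
Week 3: $362.41 +$2.00 interest = $364.41; pay $46.00 → $318.41

$318.41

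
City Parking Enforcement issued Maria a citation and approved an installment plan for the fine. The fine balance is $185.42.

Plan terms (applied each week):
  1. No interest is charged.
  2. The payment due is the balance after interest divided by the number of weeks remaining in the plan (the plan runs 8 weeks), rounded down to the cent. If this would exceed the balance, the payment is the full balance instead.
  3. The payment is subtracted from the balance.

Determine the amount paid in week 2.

$23.17

Week 1: opening $185.42; payment $23.17; balance $162.25
Week 2: opening $162.25; payment $23.17; balance $139.08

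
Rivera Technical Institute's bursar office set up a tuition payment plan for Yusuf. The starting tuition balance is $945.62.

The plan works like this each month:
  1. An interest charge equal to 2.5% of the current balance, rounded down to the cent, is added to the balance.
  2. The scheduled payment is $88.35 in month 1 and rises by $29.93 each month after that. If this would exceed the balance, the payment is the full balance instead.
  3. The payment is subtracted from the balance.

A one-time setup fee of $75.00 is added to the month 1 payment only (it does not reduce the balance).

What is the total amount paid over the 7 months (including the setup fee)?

$1,123.80

# | Opening | Interest | Payment | Fee | End bal
1 | $945.62 | $23.64 | $88.35 | $75.00 | $880.91
2 | $880.91 | $22.02 | $118.28 | — | $784.65
3 | $784.65 | $19.61 | $148.21 | — | $656.05
4 | $656.05 | $16.40 | $178.14 | — | $494.31
5 | $494.31 | $12.35 | $208.07 | — | $298.59
6 | $298.59 | $7.46 | $238.00 | — | $68.05
7 | $68.05 | $1.70 | $69.75 | — | $0.00
Total paid: $1,123.80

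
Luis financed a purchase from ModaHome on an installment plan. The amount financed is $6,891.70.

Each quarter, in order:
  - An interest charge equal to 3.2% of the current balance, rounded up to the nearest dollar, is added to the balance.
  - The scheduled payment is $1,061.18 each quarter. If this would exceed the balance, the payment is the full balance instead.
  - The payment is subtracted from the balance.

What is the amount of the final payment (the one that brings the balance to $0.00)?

# | Opening | Interest | Payment | End bal
1 | $6,891.70 | $221.00 | $1,061.18 | $6,051.52
2 | $6,051.52 | $194.00 | $1,061.18 | $5,184.34
3 | $5,184.34 | $166.00 | $1,061.18 | $4,289.16
4 | $4,289.16 | $138.00 | $1,061.18 | $3,365.98
5 | $3,365.98 | $108.00 | $1,061.18 | $2,412.80
6 | $2,412.80 | $78.00 | $1,061.18 | $1,429.62
7 | $1,429.62 | $46.00 | $1,061.18 | $414.44
8 | $414.44 | $14.00 | $428.44 | $0.00

$428.44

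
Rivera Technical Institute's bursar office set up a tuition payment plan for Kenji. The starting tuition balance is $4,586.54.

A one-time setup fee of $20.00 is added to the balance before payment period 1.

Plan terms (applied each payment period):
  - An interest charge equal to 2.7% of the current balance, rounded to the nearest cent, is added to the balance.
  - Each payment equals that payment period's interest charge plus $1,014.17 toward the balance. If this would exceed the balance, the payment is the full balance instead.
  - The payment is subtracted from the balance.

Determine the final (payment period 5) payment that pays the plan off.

$564.71

Payment period 1: opening $4,606.54; interest $124.38 → $4,730.92; payment $1,138.55; balance $3,592.37
Payment period 2: opening $3,592.37; interest $96.99 → $3,689.36; payment $1,111.16; balance $2,578.20
Payment period 3: opening $2,578.20; interest $69.61 → $2,647.81; payment $1,083.78; balance $1,564.03
Payment period 4: opening $1,564.03; interest $42.23 → $1,606.26; payment $1,056.40; balance $549.86
Payment period 5: opening $549.86; interest $14.85 → $564.71; payment $564.71; balance $0.00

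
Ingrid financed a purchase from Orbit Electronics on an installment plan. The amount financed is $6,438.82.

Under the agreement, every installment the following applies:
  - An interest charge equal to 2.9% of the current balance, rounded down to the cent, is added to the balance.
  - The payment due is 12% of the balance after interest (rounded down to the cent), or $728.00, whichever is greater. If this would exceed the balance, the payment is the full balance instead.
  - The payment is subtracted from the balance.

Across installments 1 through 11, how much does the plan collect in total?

Installment 1: $6,438.82 +$186.72 interest = $6,625.54; pay $795.06 → $5,830.48
Installment 2: $5,830.48 +$169.08 interest = $5,999.56; pay $728.00 → $5,271.56
Installment 3: $5,271.56 +$152.87 interest = $5,424.43; pay $728.00 → $4,696.43
Installment 4: $4,696.43 +$136.19 interest = $4,832.62; pay $728.00 → $4,104.62
Installment 5: $4,104.62 +$119.03 interest = $4,223.65; pay $728.00 → $3,495.65
Installment 6: $3,495.65 +$101.37 interest = $3,597.02; pay $728.00 → $2,869.02
Installment 7: $2,869.02 +$83.20 interest = $2,952.22; pay $728.00 → $2,224.22
Installment 8: $2,224.22 +$64.50 interest = $2,288.72; pay $728.00 → $1,560.72
Installment 9: $1,560.72 +$45.26 interest = $1,605.98; pay $728.00 → $877.98
Installment 10: $877.98 +$25.46 interest = $903.44; pay $728.00 → $175.44
Installment 11: $175.44 +$5.08 interest = $180.52; pay $180.52 → $0.00
Total paid: $7,527.58

$7,527.58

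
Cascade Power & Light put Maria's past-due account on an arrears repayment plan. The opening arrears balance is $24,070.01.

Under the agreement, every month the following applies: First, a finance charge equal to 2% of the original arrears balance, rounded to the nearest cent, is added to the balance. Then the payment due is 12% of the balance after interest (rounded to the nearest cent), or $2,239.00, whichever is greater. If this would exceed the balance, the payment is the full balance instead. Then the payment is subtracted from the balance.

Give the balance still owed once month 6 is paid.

Month 1: $24,070.01 +$481.40 interest = $24,551.41; pay $2,946.17 → $21,605.24
Month 2: $21,605.24 +$481.40 interest = $22,086.64; pay $2,650.40 → $19,436.24
Month 3: $19,436.24 +$481.40 interest = $19,917.64; pay $2,390.12 → $17,527.52
Month 4: $17,527.52 +$481.40 interest = $18,008.92; pay $2,239.00 → $15,769.92
Month 5: $15,769.92 +$481.40 interest = $16,251.32; pay $2,239.00 → $14,012.32
Month 6: $14,012.32 +$481.40 interest = $14,493.72; pay $2,239.00 → $12,254.72

$12,254.72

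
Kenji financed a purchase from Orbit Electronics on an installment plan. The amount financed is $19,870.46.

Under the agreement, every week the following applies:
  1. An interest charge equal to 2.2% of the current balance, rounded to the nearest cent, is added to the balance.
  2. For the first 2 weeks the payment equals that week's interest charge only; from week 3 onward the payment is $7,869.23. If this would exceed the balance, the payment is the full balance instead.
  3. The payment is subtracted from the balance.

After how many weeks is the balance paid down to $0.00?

5

Week 1: opening $19,870.46; interest $437.15 → $20,307.61; payment $437.15; balance $19,870.46
Week 2: opening $19,870.46; interest $437.15 → $20,307.61; payment $437.15; balance $19,870.46
Week 3: opening $19,870.46; interest $437.15 → $20,307.61; payment $7,869.23; balance $12,438.38
Week 4: opening $12,438.38; interest $273.64 → $12,712.02; payment $7,869.23; balance $4,842.79
Week 5: opening $4,842.79; interest $106.54 → $4,949.33; payment $4,949.33; balance $0.00
Balance reaches $0.00 in week 5.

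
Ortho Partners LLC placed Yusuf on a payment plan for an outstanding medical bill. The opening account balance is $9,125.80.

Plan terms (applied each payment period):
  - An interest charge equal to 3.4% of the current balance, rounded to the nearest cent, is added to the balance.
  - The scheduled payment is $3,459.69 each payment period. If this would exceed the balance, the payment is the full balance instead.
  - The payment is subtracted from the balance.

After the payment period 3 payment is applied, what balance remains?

Payment period 1: $9,125.80 +$310.28 interest = $9,436.08; pay $3,459.69 → $5,976.39
Payment period 2: $5,976.39 +$203.20 interest = $6,179.59; pay $3,459.69 → $2,719.90
Payment period 3: $2,719.90 +$92.48 interest = $2,812.38; pay $2,812.38 → $0.00

$0.00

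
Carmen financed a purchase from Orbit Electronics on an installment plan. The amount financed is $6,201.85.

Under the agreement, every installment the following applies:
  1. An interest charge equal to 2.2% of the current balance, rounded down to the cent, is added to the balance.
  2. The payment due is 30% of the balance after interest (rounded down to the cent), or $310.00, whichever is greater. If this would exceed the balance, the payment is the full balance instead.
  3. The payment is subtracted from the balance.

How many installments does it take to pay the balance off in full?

Installment 1: opening $6,201.85; interest $136.44 → $6,338.29; payment $1,901.48; balance $4,436.81
Installment 2: opening $4,436.81; interest $97.60 → $4,534.41; payment $1,360.32; balance $3,174.09
Installment 3: opening $3,174.09; interest $69.82 → $3,243.91; payment $973.17; balance $2,270.74
Installment 4: opening $2,270.74; interest $49.95 → $2,320.69; payment $696.20; balance $1,624.49
Installment 5: opening $1,624.49; interest $35.73 → $1,660.22; payment $498.06; balance $1,162.16
Installment 6: opening $1,162.16; interest $25.56 → $1,187.72; payment $356.31; balance $831.41
Installment 7: opening $831.41; interest $18.29 → $849.70; payment $310.00; balance $539.70
Installment 8: opening $539.70; interest $11.87 → $551.57; payment $310.00; balance $241.57
Installment 9: opening $241.57; interest $5.31 → $246.88; payment $246.88; balance $0.00
Balance reaches $0.00 in installment 9.

9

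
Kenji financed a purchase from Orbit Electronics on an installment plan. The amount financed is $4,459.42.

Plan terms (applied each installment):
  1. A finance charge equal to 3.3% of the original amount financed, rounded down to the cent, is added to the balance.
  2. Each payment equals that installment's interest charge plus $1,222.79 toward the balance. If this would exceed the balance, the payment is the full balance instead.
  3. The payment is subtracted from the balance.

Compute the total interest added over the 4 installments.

$588.64

Installment 1: opening $4,459.42; interest $147.16 → $4,606.58; payment $1,369.95; balance $3,236.63
Installment 2: opening $3,236.63; interest $147.16 → $3,383.79; payment $1,369.95; balance $2,013.84
Installment 3: opening $2,013.84; interest $147.16 → $2,161.00; payment $1,369.95; balance $791.05
Installment 4: opening $791.05; interest $147.16 → $938.21; payment $938.21; balance $0.00
Total interest: $147.16 + $147.16 + $147.16 + $147.16 = $588.64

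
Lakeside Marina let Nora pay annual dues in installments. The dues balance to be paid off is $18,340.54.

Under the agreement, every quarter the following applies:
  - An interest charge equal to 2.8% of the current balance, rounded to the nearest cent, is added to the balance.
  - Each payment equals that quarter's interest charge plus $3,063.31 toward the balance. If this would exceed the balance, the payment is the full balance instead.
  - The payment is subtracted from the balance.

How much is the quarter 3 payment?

Quarter 1: $18,340.54 +$513.54 interest = $18,854.08; pay $3,576.85 → $15,277.23
Quarter 2: $15,277.23 +$427.76 interest = $15,704.99; pay $3,491.07 → $12,213.92
Quarter 3: $12,213.92 +$341.99 interest = $12,555.91; pay $3,405.30 → $9,150.61

$3,405.30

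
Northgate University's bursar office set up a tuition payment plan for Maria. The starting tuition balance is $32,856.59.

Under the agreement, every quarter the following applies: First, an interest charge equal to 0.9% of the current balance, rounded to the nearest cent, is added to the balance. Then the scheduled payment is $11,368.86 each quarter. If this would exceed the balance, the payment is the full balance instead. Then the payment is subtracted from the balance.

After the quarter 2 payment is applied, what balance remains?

Quarter 1: opening $32,856.59; interest $295.71 → $33,152.30; payment $11,368.86; balance $21,783.44
Quarter 2: opening $21,783.44; interest $196.05 → $21,979.49; payment $11,368.86; balance $10,610.63

$10,610.63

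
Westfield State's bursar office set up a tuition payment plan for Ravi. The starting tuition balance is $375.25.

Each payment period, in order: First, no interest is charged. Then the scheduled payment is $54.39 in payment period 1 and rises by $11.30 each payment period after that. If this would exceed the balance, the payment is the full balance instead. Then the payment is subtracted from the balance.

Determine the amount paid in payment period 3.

$76.99

# | Opening | Payment | End bal
1 | $375.25 | $54.39 | $320.86
2 | $320.86 | $65.69 | $255.17
3 | $255.17 | $76.99 | $178.18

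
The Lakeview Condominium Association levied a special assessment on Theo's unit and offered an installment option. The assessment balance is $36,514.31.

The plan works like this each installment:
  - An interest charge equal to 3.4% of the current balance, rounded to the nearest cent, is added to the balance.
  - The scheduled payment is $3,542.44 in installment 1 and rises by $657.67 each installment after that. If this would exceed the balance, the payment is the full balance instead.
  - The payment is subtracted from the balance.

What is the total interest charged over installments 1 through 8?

$6,279.04

Installment 1: opening $36,514.31; interest $1,241.49 → $37,755.80; payment $3,542.44; balance $34,213.36
Installment 2: opening $34,213.36; interest $1,163.25 → $35,376.61; payment $4,200.11; balance $31,176.50
Installment 3: opening $31,176.50; interest $1,060.00 → $32,236.50; payment $4,857.78; balance $27,378.72
Installment 4: opening $27,378.72; interest $930.88 → $28,309.60; payment $5,515.45; balance $22,794.15
Installment 5: opening $22,794.15; interest $775.00 → $23,569.15; payment $6,173.12; balance $17,396.03
Installment 6: opening $17,396.03; interest $591.47 → $17,987.50; payment $6,830.79; balance $11,156.71
Installment 7: opening $11,156.71; interest $379.33 → $11,536.04; payment $7,488.46; balance $4,047.58
Installment 8: opening $4,047.58; interest $137.62 → $4,185.20; payment $4,185.20; balance $0.00
Total interest: $1,241.49 + $1,163.25 + $1,060.00 + $930.88 + $775.00 + $591.47 + $379.33 + $137.62 = $6,279.04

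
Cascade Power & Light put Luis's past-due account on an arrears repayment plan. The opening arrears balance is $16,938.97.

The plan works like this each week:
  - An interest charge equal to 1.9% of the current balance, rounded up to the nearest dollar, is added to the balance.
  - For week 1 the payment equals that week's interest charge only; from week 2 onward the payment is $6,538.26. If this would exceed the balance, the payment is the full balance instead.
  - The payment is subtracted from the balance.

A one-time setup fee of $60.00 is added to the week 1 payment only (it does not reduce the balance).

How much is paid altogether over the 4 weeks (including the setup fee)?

Week 1: $16,938.97 +$322.00 interest = $17,260.97; pay $322.00 (+ $60.00 fee) → $16,938.97
Week 2: $16,938.97 +$322.00 interest = $17,260.97; pay $6,538.26 → $10,722.71
Week 3: $10,722.71 +$204.00 interest = $10,926.71; pay $6,538.26 → $4,388.45
Week 4: $4,388.45 +$84.00 interest = $4,472.45; pay $4,472.45 → $0.00
Total paid: $17,930.97

$17,930.97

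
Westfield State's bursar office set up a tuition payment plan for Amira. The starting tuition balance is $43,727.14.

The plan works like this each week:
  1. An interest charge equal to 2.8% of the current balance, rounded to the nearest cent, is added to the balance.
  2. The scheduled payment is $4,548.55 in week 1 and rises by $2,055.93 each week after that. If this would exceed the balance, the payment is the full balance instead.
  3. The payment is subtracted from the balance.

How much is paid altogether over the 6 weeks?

$48,448.14

Week 1: $43,727.14 +$1,224.36 interest = $44,951.50; pay $4,548.55 → $40,402.95
Week 2: $40,402.95 +$1,131.28 interest = $41,534.23; pay $6,604.48 → $34,929.75
Week 3: $34,929.75 +$978.03 interest = $35,907.78; pay $8,660.41 → $27,247.37
Week 4: $27,247.37 +$762.93 interest = $28,010.30; pay $10,716.34 → $17,293.96
Week 5: $17,293.96 +$484.23 interest = $17,778.19; pay $12,772.27 → $5,005.92
Week 6: $5,005.92 +$140.17 interest = $5,146.09; pay $5,146.09 → $0.00
Total paid: $48,448.14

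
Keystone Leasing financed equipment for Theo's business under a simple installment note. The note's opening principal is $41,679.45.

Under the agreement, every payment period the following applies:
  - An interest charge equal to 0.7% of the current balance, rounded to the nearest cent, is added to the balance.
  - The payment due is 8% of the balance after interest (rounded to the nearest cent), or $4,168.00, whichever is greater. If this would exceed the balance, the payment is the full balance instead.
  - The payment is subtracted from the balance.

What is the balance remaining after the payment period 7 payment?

$13,969.24

Payment period 1: opening $41,679.45; interest $291.76 → $41,971.21; payment $4,168.00; balance $37,803.21
Payment period 2: opening $37,803.21; interest $264.62 → $38,067.83; payment $4,168.00; balance $33,899.83
Payment period 3: opening $33,899.83; interest $237.30 → $34,137.13; payment $4,168.00; balance $29,969.13
Payment period 4: opening $29,969.13; interest $209.78 → $30,178.91; payment $4,168.00; balance $26,010.91
Payment period 5: opening $26,010.91; interest $182.08 → $26,192.99; payment $4,168.00; balance $22,024.99
Payment period 6: opening $22,024.99; interest $154.17 → $22,179.16; payment $4,168.00; balance $18,011.16
Payment period 7: opening $18,011.16; interest $126.08 → $18,137.24; payment $4,168.00; balance $13,969.24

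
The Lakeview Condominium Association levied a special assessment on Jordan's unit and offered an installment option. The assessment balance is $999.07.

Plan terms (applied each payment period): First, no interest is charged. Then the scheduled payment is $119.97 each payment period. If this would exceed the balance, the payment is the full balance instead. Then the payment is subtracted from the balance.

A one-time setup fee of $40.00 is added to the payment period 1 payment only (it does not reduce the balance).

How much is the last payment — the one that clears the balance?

$39.31

Payment period 1: opening $999.07; payment $119.97 (+ $40.00 fee); balance $879.10
Payment period 2: opening $879.10; payment $119.97; balance $759.13
Payment period 3: opening $759.13; payment $119.97; balance $639.16
Payment period 4: opening $639.16; payment $119.97; balance $519.19
Payment period 5: opening $519.19; payment $119.97; balance $399.22
Payment period 6: opening $399.22; payment $119.97; balance $279.25
Payment period 7: opening $279.25; payment $119.97; balance $159.28
Payment period 8: opening $159.28; payment $119.97; balance $39.31
Payment period 9: opening $39.31; payment $39.31; balance $0.00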